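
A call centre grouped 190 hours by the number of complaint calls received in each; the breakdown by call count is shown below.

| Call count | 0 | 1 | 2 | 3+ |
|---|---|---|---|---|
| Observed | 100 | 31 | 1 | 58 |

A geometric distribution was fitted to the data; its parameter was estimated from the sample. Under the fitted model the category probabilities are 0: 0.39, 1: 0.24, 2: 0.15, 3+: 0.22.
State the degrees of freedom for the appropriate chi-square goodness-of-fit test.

2

There are k = 4 categories and 1 parameter estimated from the data, so df = 4 − 1 − 1 = 2.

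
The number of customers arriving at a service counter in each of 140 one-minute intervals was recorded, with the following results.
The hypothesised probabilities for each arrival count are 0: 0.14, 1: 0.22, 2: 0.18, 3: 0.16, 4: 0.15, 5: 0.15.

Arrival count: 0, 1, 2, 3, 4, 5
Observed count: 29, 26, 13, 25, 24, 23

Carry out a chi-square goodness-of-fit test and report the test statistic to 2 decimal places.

Expected counts E_i = n·p_i: 140×0.14 = 19.6, 140×0.22 = 30.8, 140×0.18 = 25.2, 140×0.16 = 22.4, 140×0.15 = 21, 140×0.15 = 21.
χ² = (29−19.6)²/19.6 + (26−30.8)²/30.8 + (13−25.2)²/25.2 + (25−22.4)²/22.4 + (24−21)²/21 + (23−21)²/21
   = 4.508 + 0.748 + 5.906 + 0.302 + 0.429 + 0.190
Sum = 12.08

12.08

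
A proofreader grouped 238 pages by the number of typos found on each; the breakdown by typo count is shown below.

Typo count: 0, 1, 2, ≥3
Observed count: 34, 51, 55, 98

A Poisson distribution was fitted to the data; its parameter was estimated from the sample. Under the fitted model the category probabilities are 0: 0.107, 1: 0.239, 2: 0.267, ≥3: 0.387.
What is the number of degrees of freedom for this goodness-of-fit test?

There are k = 4 categories and 1 parameter estimated from the data, so df = 4 − 1 − 1 = 2.

2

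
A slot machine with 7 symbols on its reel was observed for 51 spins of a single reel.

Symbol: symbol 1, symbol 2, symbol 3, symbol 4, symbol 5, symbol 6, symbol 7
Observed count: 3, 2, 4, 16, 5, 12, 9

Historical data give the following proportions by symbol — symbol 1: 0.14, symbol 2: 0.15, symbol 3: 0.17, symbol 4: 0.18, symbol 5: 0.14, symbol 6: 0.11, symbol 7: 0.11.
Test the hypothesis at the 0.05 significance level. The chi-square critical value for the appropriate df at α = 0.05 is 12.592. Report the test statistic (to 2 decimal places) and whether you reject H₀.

Expected counts E_i = n·p_i: 51×0.14 = 7.14, 51×0.15 = 7.65, 51×0.17 = 8.67, 51×0.18 = 9.18, 51×0.14 = 7.14, 51×0.11 = 5.61, 51×0.11 = 5.61.
cat           O        E   (O−E)²/E
symbol 1      3     7.14      2.401
symbol 2      2     7.65      4.173
symbol 3      4     8.67      2.515
symbol 4     16     9.18      5.067
symbol 5      5     7.14      0.641
symbol 6     12     5.61      7.278
symbol 7      9     5.61      2.049
Sum = 24.12
df = 6. Since 24.12 > 12.592, we reject H₀.

24.12; reject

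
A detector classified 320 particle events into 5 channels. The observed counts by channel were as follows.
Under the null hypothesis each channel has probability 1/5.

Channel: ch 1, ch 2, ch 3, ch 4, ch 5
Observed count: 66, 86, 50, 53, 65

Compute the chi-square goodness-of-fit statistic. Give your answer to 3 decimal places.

Expected count for each of the 5 categories: 320/5 = 64.
χ² = (66−64)²/64 + (86−64)²/64 + (50−64)²/64 + (53−64)²/64 + (65−64)²/64
   = 0.0625 + 7.5625 + 3.0625 + 1.8906 + 0.0156
Sum = 12.594

12.594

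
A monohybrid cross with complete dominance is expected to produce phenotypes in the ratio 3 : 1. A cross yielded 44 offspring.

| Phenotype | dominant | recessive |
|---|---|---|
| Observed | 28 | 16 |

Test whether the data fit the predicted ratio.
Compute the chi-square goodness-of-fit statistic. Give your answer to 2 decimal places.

Ratio total = 4. Expected counts: 44×3/4 = 33, 44×1/4 = 11.
χ² = (28−33)²/33 + (16−11)²/11
   = 0.758 + 2.273
Sum = 3.03

3.03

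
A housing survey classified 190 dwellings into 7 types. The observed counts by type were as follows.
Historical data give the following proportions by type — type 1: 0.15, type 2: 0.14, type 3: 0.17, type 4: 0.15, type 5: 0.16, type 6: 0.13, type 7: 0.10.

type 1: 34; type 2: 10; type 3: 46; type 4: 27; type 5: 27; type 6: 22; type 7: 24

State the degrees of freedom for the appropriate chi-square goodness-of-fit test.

There are k = 7 categories and no parameters were estimated from the data, so df = 7 − 1 = 6.

6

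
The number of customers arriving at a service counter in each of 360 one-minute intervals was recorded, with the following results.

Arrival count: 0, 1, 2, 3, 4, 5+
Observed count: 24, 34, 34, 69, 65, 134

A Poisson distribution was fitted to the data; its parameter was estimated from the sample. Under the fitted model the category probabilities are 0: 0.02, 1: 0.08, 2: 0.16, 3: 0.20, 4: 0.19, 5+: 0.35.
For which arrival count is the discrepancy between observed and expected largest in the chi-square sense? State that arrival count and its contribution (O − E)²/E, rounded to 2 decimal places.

0, 39.20

Expected counts E_i = n·p_i: 360×0.02 = 7.2, 360×0.08 = 28.8, 360×0.16 = 57.6, 360×0.20 = 72, 360×0.19 = 68.4, 360×0.35 = 126.
χ² = (24−7.2)²/7.2 + (34−28.8)²/28.8 + (34−57.6)²/57.6 + (69−72)²/72 + (65−68.4)²/68.4 + (134−126)²/126
   = 39.200 + 0.939 + 9.669 + 0.125 + 0.169 + 0.508
The largest term is for 0: 39.20.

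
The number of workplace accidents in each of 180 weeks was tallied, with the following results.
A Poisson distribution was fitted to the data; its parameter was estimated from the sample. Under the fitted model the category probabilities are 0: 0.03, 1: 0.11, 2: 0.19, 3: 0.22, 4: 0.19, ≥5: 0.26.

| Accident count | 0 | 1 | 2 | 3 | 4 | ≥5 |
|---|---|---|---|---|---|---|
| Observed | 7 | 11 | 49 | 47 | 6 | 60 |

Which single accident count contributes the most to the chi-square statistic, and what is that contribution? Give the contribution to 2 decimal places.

Expected counts E_i = n·p_i: 180×0.03 = 5.4, 180×0.11 = 19.8, 180×0.19 = 34.2, 180×0.22 = 39.6, 180×0.19 = 34.2, 180×0.26 = 46.8.
χ² = (7−5.4)²/5.4 + (11−19.8)²/19.8 + (49−34.2)²/34.2 + (47−39.6)²/39.6 + (6−34.2)²/34.2 + (60−46.8)²/46.8
   = 0.474 + 3.911 + 6.405 + 1.383 + 23.253 + 3.723
The largest term is for 4: 23.25.

4, 23.25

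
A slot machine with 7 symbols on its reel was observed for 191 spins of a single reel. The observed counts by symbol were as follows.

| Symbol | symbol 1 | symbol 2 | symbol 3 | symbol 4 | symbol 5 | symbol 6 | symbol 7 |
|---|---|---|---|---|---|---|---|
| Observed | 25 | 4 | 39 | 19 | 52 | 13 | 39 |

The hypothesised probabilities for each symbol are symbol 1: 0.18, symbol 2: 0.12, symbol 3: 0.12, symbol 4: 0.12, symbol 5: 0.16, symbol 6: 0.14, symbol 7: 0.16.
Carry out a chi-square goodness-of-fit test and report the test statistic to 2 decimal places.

Expected counts E_i = n·p_i: 191×0.18 = 34.38, 191×0.12 = 22.92, 191×0.12 = 22.92, 191×0.12 = 22.92, 191×0.16 = 30.56, 191×0.14 = 26.74, 191×0.16 = 30.56.
symbol 1: (25 − 34.38)²/34.38 = 87.9844/34.38 = 2.559
symbol 2: (4 − 22.92)²/22.92 = 357.9664/22.92 = 15.618
symbol 3: (39 − 22.92)²/22.92 = 258.5664/22.92 = 11.281
symbol 4: (19 − 22.92)²/22.92 = 15.3664/22.92 = 0.670
symbol 5: (52 − 30.56)²/30.56 = 459.6736/30.56 = 15.042
symbol 6: (13 − 26.74)²/26.74 = 188.7876/26.74 = 7.060
symbol 7: (39 − 30.56)²/30.56 = 71.2336/30.56 = 2.331
Sum = 54.56

54.56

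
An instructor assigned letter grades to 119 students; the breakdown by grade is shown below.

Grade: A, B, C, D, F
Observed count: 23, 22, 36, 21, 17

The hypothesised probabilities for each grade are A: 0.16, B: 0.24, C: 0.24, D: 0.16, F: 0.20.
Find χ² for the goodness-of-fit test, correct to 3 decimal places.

Expected counts E_i = n·p_i: 119×0.16 = 19.04, 119×0.24 = 28.56, 119×0.24 = 28.56, 119×0.16 = 19.04, 119×0.20 = 23.8.
χ² = (23−19.04)²/19.04 + (22−28.56)²/28.56 + (36−28.56)²/28.56 + (21−19.04)²/19.04 + (17−23.8)²/23.8
   = 0.8236 + 1.5068 + 1.9382 + 0.2018 + 1.9429
Sum = 6.413

6.413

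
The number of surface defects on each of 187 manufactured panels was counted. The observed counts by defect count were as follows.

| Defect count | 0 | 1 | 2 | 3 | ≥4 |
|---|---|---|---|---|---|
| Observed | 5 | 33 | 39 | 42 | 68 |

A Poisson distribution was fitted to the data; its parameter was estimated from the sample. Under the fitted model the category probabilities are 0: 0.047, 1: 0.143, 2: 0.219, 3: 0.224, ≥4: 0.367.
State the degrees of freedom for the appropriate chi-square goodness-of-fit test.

There are k = 5 categories and 1 parameter estimated from the data, so df = 5 − 1 − 1 = 3.

3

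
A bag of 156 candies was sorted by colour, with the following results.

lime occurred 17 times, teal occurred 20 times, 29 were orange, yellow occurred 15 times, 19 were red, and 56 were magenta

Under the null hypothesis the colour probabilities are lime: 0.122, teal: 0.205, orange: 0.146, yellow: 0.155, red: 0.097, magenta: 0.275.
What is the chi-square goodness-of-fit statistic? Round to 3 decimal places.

14.880

Expected counts E_i = n·p_i: 156×0.122 = 19.032, 156×0.205 = 31.98, 156×0.146 = 22.776, 156×0.155 = 24.18, 156×0.097 = 15.132, 156×0.275 = 42.9.
cat          O        E   (O−E)²/E
lime        17   19.032     0.2170
teal        20    31.98     4.4878
orange      29   22.776     1.7008
yellow      15    24.18     3.4852
red         19   15.132     0.9887
magenta     56     42.9     4.0002
Sum = 14.880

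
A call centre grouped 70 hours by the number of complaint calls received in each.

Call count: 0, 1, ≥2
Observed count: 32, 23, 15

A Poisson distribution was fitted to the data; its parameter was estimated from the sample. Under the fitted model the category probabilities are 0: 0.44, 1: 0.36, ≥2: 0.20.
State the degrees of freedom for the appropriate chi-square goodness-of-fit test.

There are k = 3 categories and 1 parameter estimated from the data, so df = 3 − 1 − 1 = 1.

1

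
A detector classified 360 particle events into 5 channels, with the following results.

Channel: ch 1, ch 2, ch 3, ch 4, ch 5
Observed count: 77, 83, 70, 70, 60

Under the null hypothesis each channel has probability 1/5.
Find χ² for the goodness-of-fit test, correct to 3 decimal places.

Expected count for each of the 5 categories: 360/5 = 72.
ch 1: (77 − 72)²/72 = 25/72 = 0.3472
ch 2: (83 − 72)²/72 = 121/72 = 1.6806
ch 3: (70 − 72)²/72 = 4/72 = 0.0556
ch 4: (70 − 72)²/72 = 4/72 = 0.0556
ch 5: (60 − 72)²/72 = 144/72 = 2.0000
Sum = 4.139

4.139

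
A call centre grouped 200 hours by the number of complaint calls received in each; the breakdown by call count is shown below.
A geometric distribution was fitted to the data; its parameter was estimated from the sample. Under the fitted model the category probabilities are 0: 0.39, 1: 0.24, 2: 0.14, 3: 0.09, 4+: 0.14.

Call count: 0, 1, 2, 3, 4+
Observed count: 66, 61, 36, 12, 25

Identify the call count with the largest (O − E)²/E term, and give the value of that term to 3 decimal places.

1, 3.521

Expected counts E_i = n·p_i: 200×0.39 = 78, 200×0.24 = 48, 200×0.14 = 28, 200×0.09 = 18, 200×0.14 = 28.
0: (66 − 78)²/78 = 144/78 = 1.8462
1: (61 − 48)²/48 = 169/48 = 3.5208
2: (36 − 28)²/28 = 64/28 = 2.2857
3: (12 − 18)²/18 = 36/18 = 2.0000
4+: (25 − 28)²/28 = 9/28 = 0.3214
The largest term is for 1: 3.521.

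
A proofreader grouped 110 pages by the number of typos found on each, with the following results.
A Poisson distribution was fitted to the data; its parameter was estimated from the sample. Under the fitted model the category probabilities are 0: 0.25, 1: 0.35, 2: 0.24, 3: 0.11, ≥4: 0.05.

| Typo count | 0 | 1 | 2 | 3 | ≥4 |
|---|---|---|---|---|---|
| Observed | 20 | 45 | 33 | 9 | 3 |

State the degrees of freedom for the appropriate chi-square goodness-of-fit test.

3

There are k = 5 categories and 1 parameter estimated from the data, so df = 5 − 1 − 1 = 3.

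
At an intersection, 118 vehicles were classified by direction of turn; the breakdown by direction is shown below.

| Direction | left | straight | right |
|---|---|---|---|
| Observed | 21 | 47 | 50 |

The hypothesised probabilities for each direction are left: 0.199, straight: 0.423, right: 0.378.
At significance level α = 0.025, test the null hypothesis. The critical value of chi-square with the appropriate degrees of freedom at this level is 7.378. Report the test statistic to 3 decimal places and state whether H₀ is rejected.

1.085; do not reject

Expected counts E_i = n·p_i: 118×0.199 = 23.482, 118×0.423 = 49.914, 118×0.378 = 44.604.
cat           O        E   (O−E)²/E
left         21   23.482     0.2623
straight     47   49.914     0.1701
right        50   44.604     0.6528
Sum = 1.085
df = 2. Since 1.085 < 7.378, we do not reject H₀.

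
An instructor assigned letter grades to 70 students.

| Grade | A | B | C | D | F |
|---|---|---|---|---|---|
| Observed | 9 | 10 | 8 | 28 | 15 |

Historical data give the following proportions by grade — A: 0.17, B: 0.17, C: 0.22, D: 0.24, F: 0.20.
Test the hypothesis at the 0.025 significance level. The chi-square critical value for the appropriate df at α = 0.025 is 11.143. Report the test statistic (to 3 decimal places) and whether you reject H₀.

12.104; reject

Expected counts E_i = n·p_i: 70×0.17 = 11.9, 70×0.17 = 11.9, 70×0.22 = 15.4, 70×0.24 = 16.8, 70×0.20 = 14.
A: (9 − 11.9)²/11.9 = 8.41/11.9 = 0.7067
B: (10 − 11.9)²/11.9 = 3.61/11.9 = 0.3034
C: (8 − 15.4)²/15.4 = 54.76/15.4 = 3.5558
D: (28 − 16.8)²/16.8 = 125.44/16.8 = 7.4667
F: (15 − 14)²/14 = 1/14 = 0.0714
Sum = 12.104
df = 4. Since 12.104 > 11.143, we reject H₀.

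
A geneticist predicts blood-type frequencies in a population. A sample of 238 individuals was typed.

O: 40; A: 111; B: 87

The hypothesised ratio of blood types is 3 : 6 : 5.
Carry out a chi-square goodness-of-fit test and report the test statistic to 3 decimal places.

Ratio total = 14. Expected counts: 238×3/14 = 51, 238×6/14 = 102, 238×5/14 = 85.
cat         O        E   (O−E)²/E
O          40       51     2.3725
A         111      102     0.7941
B          87       85     0.0471
Sum = 3.214

3.214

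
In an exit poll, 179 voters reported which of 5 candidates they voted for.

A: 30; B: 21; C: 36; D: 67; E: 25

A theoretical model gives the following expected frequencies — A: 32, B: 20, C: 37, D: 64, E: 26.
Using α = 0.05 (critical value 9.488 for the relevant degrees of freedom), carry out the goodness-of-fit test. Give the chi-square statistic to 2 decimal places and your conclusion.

χ² = (30−32)²/32 + (21−20)²/20 + (36−37)²/37 + (67−64)²/64 + (25−26)²/26
   = 0.125 + 0.050 + 0.027 + 0.141 + 0.038
Sum = 0.38
df = 4. Since 0.38 < 9.488, we do not reject H₀.

0.38; do not reject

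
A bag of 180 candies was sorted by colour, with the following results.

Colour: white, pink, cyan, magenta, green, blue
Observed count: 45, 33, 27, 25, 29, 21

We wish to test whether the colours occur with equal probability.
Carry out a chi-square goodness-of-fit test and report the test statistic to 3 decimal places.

11.667

Expected count for each of the 6 categories: 180/6 = 30.
cat          O        E   (O−E)²/E
white       45       30     7.5000
pink        33       30     0.3000
cyan        27       30     0.3000
magenta     25       30     0.8333
green       29       30     0.0333
blue        21       30     2.7000
Sum = 11.667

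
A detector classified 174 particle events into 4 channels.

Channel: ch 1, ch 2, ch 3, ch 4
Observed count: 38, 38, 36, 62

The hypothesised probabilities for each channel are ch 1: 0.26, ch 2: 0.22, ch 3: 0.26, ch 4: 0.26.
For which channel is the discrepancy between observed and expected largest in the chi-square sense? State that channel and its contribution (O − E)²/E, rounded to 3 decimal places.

Expected counts E_i = n·p_i: 174×0.26 = 45.24, 174×0.22 = 38.28, 174×0.26 = 45.24, 174×0.26 = 45.24.
cat         O        E   (O−E)²/E
ch 1       38    45.24     1.1587
ch 2       38    38.28     0.0020
ch 3       36    45.24     1.8872
ch 4       62    45.24     6.2091
The largest term is for ch 4: 6.209.

ch 4, 6.209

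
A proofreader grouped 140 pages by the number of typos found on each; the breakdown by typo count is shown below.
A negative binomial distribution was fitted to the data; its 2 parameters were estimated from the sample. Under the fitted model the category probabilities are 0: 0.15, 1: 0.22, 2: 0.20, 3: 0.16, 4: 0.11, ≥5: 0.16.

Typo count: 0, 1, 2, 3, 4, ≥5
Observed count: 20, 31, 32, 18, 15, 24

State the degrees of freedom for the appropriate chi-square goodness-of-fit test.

There are k = 6 categories and 2 parameters estimated from the data, so df = 6 − 1 − 2 = 3.

3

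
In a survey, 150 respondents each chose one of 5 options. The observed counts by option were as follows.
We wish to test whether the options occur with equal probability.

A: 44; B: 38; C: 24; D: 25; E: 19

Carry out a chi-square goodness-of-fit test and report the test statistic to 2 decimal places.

Expected count for each of the 5 categories: 150/5 = 30.
A: (44 − 30)²/30 = 196/30 = 6.533
B: (38 − 30)²/30 = 64/30 = 2.133
C: (24 − 30)²/30 = 36/30 = 1.200
D: (25 − 30)²/30 = 25/30 = 0.833
E: (19 − 30)²/30 = 121/30 = 4.033
Sum = 14.73

14.73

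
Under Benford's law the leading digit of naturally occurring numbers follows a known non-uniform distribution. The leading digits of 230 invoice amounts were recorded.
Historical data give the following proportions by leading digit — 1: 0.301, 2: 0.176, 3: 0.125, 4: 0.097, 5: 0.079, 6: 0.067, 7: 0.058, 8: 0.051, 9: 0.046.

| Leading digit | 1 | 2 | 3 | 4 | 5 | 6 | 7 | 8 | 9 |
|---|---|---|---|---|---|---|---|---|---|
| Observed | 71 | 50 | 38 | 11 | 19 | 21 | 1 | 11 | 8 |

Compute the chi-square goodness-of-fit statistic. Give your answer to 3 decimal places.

Expected counts E_i = n·p_i: 230×0.301 = 69.23, 230×0.176 = 40.48, 230×0.125 = 28.75, 230×0.097 = 22.31, 230×0.079 = 18.17, 230×0.067 = 15.41, 230×0.058 = 13.34, 230×0.051 = 11.73, 230×0.046 = 10.58.
cat         O        E   (O−E)²/E
1          71    69.23     0.0453
2          50    40.48     2.2389
3          38    28.75     2.9761
4          11    22.31     5.7336
5          19    18.17     0.0379
6          21    15.41     2.0278
7           1    13.34    11.4150
8          11    11.73     0.0454
9           8    10.58     0.6291
Sum = 25.149

25.149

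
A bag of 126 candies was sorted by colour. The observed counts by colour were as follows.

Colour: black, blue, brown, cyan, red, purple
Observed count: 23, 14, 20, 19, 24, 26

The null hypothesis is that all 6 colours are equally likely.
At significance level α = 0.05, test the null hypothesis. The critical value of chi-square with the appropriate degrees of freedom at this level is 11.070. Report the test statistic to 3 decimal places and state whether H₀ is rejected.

Under H₀ each category has probability 1/6, so each expected count is 126/6 = 21.
black: (23 − 21)²/21 = 4/21 = 0.1905
blue: (14 − 21)²/21 = 49/21 = 2.3333
brown: (20 − 21)²/21 = 1/21 = 0.0476
cyan: (19 − 21)²/21 = 4/21 = 0.1905
red: (24 − 21)²/21 = 9/21 = 0.4286
purple: (26 − 21)²/21 = 25/21 = 1.1905
Sum = 4.381
df = 5. Since 4.381 < 11.070, we do not reject H₀.

4.381; do not reject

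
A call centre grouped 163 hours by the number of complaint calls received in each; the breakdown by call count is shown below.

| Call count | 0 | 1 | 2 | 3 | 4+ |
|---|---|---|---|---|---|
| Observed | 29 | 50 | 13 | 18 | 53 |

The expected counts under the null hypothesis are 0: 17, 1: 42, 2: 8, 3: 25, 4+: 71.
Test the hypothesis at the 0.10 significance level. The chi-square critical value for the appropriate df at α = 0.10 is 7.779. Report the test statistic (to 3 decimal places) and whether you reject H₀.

0: (29 − 17)²/17 = 144/17 = 8.4706
1: (50 − 42)²/42 = 64/42 = 1.5238
2: (13 − 8)²/8 = 25/8 = 3.1250
3: (18 − 25)²/25 = 49/25 = 1.9600
4+: (53 − 71)²/71 = 324/71 = 4.5634
Sum = 19.643
df = 4. Since 19.643 > 7.779, we reject H₀.

19.643; reject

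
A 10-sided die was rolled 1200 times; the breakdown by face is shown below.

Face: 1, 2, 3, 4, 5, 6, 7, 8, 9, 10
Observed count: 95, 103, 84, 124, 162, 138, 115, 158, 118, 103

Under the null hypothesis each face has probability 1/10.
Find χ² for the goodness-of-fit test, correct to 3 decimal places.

50.633

Expected count for each of the 10 categories: 1200/10 = 120.
1: (95 − 120)²/120 = 625/120 = 5.2083
2: (103 − 120)²/120 = 289/120 = 2.4083
3: (84 − 120)²/120 = 1296/120 = 10.8000
4: (124 − 120)²/120 = 16/120 = 0.1333
5: (162 − 120)²/120 = 1764/120 = 14.7000
6: (138 − 120)²/120 = 324/120 = 2.7000
7: (115 − 120)²/120 = 25/120 = 0.2083
8: (158 − 120)²/120 = 1444/120 = 12.0333
9: (118 − 120)²/120 = 4/120 = 0.0333
10: (103 − 120)²/120 = 289/120 = 2.4083
Sum = 50.633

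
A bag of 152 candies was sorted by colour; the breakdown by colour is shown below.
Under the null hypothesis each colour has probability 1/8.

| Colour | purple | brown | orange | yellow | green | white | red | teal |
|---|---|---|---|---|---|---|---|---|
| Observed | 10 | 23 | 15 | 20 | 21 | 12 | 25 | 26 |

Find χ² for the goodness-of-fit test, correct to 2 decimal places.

Under H₀ each category has probability 1/8, so each expected count is 152/8 = 19.
χ² = (10−19)²/19 + (23−19)²/19 + (15−19)²/19 + (20−19)²/19 + (21−19)²/19 + (12−19)²/19 + (25−19)²/19 + (26−19)²/19
   = 4.263 + 0.842 + 0.842 + 0.053 + 0.211 + 2.579 + 1.895 + 2.579
Sum = 13.26

13.26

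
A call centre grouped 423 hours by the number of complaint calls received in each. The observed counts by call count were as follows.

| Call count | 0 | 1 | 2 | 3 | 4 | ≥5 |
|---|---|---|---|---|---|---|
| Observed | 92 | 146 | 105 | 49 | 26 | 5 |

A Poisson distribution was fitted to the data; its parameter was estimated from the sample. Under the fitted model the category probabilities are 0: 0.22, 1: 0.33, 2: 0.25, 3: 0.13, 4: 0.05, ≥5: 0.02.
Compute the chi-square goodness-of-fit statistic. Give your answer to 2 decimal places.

3.49

Expected counts E_i = n·p_i: 423×0.22 = 93.06, 423×0.33 = 139.59, 423×0.25 = 105.75, 423×0.13 = 54.99, 423×0.05 = 21.15, 423×0.02 = 8.46.
cat         O        E   (O−E)²/E
0          92    93.06      0.012
1         146   139.59      0.294
2         105   105.75      0.005
3          49    54.99      0.652
4          26    21.15      1.112
≥5          5     8.46      1.415
Sum = 3.49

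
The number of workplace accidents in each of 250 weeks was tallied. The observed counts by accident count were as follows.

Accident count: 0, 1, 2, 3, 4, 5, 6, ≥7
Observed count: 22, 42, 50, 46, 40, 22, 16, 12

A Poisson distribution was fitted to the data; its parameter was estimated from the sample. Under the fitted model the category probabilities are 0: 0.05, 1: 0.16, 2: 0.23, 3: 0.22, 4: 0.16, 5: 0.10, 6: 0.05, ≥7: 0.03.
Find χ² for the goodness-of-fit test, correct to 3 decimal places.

Expected counts E_i = n·p_i: 250×0.05 = 12.5, 250×0.16 = 40, 250×0.23 = 57.5, 250×0.22 = 55, 250×0.16 = 40, 250×0.10 = 25, 250×0.05 = 12.5, 250×0.03 = 7.5.
χ² = (22−12.5)²/12.5 + (42−40)²/40 + (50−57.5)²/57.5 + (46−55)²/55 + (40−40)²/40 + (22−25)²/25 + (16−12.5)²/12.5 + (12−7.5)²/7.5
   = 7.2200 + 0.1000 + 0.9783 + 1.4727 + 0.0000 + 0.3600 + 0.9800 + 2.7000
Sum = 13.811

13.811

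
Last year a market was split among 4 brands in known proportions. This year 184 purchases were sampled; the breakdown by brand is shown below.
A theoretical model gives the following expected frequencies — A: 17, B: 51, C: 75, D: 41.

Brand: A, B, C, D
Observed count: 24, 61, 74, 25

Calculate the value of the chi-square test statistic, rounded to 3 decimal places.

11.100

A: (24 − 17)²/17 = 49/17 = 2.8824
B: (61 − 51)²/51 = 100/51 = 1.9608
C: (74 − 75)²/75 = 1/75 = 0.0133
D: (25 − 41)²/41 = 256/41 = 6.2439
Sum = 11.100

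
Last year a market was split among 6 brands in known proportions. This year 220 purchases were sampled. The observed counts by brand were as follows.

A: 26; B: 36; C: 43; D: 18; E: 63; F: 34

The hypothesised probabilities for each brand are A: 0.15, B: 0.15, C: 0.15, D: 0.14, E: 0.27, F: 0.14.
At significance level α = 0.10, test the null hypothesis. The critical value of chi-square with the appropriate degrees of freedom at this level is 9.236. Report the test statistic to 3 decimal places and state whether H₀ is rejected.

10.658; reject

Expected counts E_i = n·p_i: 220×0.15 = 33, 220×0.15 = 33, 220×0.15 = 33, 220×0.14 = 30.8, 220×0.27 = 59.4, 220×0.14 = 30.8.
χ² = (26−33)²/33 + (36−33)²/33 + (43−33)²/33 + (18−30.8)²/30.8 + (63−59.4)²/59.4 + (34−30.8)²/30.8
   = 1.4848 + 0.2727 + 3.0303 + 5.3195 + 0.2182 + 0.3325
Sum = 10.658
df = 5. Since 10.658 > 9.236, we reject H₀.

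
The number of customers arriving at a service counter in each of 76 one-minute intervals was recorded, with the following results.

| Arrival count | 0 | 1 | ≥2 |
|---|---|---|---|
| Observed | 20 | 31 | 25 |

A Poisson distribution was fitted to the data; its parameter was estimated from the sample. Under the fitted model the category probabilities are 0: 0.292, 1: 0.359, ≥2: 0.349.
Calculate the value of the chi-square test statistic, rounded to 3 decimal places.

Expected counts E_i = n·p_i: 76×0.292 = 22.192, 76×0.359 = 27.284, 76×0.349 = 26.524.
0: (20 − 22.192)²/22.192 = 4.804864/22.192 = 0.2165
1: (31 − 27.284)²/27.284 = 13.808656/27.284 = 0.5061
≥2: (25 − 26.524)²/26.524 = 2.322576/26.524 = 0.0876
Sum = 0.810

0.810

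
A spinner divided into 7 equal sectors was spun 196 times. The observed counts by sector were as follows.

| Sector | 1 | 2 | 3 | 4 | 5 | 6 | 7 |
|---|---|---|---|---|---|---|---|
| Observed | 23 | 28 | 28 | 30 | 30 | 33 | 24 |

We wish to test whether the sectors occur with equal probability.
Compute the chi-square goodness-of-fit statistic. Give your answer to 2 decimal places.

Expected count for each of the 7 categories: 196/7 = 28.
1: (23 − 28)²/28 = 25/28 = 0.893
2: (28 − 28)²/28 = 0/28 = 0.000
3: (28 − 28)²/28 = 0/28 = 0.000
4: (30 − 28)²/28 = 4/28 = 0.143
5: (30 − 28)²/28 = 4/28 = 0.143
6: (33 − 28)²/28 = 25/28 = 0.893
7: (24 − 28)²/28 = 16/28 = 0.571
Sum = 2.64

2.64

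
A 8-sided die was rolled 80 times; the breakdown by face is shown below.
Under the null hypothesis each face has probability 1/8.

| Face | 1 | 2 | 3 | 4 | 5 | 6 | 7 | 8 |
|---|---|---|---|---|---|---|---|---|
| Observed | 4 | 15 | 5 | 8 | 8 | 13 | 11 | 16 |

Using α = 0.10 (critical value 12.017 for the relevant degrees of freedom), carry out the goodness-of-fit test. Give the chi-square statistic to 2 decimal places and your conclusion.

14.00; reject

Under H₀ each category has probability 1/8, so each expected count is 80/8 = 10.
1: (4 − 10)²/10 = 36/10 = 3.600
2: (15 − 10)²/10 = 25/10 = 2.500
3: (5 − 10)²/10 = 25/10 = 2.500
4: (8 − 10)²/10 = 4/10 = 0.400
5: (8 − 10)²/10 = 4/10 = 0.400
6: (13 − 10)²/10 = 9/10 = 0.900
7: (11 − 10)²/10 = 1/10 = 0.100
8: (16 − 10)²/10 = 36/10 = 3.600
Sum = 14.00
df = 7. Since 14.00 > 12.017, we reject H₀.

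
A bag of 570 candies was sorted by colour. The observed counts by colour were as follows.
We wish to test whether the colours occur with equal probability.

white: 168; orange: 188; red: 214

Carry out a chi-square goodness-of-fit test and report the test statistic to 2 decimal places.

5.60

Under H₀ each category has probability 1/3, so each expected count is 570/3 = 190.
cat         O        E   (O−E)²/E
white     168      190      2.547
orange    188      190      0.021
red       214      190      3.032
Sum = 5.60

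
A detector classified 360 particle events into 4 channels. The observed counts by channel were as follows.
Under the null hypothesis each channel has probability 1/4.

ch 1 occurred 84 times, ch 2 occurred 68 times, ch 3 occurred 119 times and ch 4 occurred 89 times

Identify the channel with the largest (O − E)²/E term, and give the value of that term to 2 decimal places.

ch 3, 9.34

Expected count for each of the 4 categories: 360/4 = 90.
ch 1: (84 − 90)²/90 = 36/90 = 0.400
ch 2: (68 − 90)²/90 = 484/90 = 5.378
ch 3: (119 − 90)²/90 = 841/90 = 9.344
ch 4: (89 − 90)²/90 = 1/90 = 0.011
The largest term is for ch 3: 9.34.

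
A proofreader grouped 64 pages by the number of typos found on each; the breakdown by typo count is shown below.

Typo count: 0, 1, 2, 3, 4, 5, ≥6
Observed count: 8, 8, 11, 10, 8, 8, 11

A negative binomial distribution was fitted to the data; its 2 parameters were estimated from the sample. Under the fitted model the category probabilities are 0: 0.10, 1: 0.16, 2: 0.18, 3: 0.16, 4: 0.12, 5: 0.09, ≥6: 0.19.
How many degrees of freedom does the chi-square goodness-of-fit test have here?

4

There are k = 7 categories and 2 parameters estimated from the data, so df = 7 − 1 − 2 = 4.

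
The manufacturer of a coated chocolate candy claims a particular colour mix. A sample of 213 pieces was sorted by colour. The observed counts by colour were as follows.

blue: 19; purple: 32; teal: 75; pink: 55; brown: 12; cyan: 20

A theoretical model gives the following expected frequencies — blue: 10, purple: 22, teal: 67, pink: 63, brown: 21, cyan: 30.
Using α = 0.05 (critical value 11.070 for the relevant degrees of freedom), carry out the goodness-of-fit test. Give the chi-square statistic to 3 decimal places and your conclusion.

χ² = (19−10)²/10 + (32−22)²/22 + (75−67)²/67 + (55−63)²/63 + (12−21)²/21 + (20−30)²/30
   = 8.1000 + 4.5455 + 0.9552 + 1.0159 + 3.8571 + 3.3333
Sum = 21.807
df = 5. Since 21.807 > 11.070, we reject H₀.

21.807; reject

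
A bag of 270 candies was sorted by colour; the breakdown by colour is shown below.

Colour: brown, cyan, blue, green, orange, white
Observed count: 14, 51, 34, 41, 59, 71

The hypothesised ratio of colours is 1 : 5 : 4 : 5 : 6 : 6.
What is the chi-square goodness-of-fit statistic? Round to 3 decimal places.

6.173

Ratio total = 27. Expected counts: 270×1/27 = 10, 270×5/27 = 50, 270×4/27 = 40, 270×5/27 = 50, 270×6/27 = 60, 270×6/27 = 60.
brown: (14 − 10)²/10 = 16/10 = 1.6000
cyan: (51 − 50)²/50 = 1/50 = 0.0200
blue: (34 − 40)²/40 = 36/40 = 0.9000
green: (41 − 50)²/50 = 81/50 = 1.6200
orange: (59 − 60)²/60 = 1/60 = 0.0167
white: (71 − 60)²/60 = 121/60 = 2.0167
Sum = 6.173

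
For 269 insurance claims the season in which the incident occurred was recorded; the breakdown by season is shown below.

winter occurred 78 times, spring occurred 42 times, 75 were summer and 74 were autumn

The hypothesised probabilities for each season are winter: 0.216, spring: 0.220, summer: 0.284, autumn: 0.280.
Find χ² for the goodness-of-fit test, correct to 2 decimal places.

Expected counts E_i = n·p_i: 269×0.216 = 58.104, 269×0.220 = 59.18, 269×0.284 = 76.396, 269×0.280 = 75.32.
cat         O        E   (O−E)²/E
winter     78   58.104      6.813
spring     42    59.18      4.987
summer     75   76.396      0.026
autumn     74    75.32      0.023
Sum = 11.85

11.85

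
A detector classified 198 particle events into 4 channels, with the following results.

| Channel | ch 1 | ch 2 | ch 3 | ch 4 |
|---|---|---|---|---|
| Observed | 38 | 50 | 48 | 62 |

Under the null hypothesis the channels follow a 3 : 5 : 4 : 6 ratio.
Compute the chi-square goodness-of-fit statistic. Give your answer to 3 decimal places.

Ratio total = 18. Expected counts: 198×3/18 = 33, 198×5/18 = 55, 198×4/18 = 44, 198×6/18 = 66.
ch 1: (38 − 33)²/33 = 25/33 = 0.7576
ch 2: (50 − 55)²/55 = 25/55 = 0.4545
ch 3: (48 − 44)²/44 = 16/44 = 0.3636
ch 4: (62 − 66)²/66 = 16/66 = 0.2424
Sum = 1.818

1.818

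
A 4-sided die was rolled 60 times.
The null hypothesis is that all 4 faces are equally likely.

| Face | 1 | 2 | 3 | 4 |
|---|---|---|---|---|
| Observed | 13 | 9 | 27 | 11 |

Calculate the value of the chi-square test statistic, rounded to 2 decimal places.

13.33

Under H₀ each category has probability 1/4, so each expected count is 60/4 = 15.
cat         O        E   (O−E)²/E
1          13       15      0.267
2           9       15      2.400
3          27       15      9.600
4          11       15      1.067
Sum = 13.33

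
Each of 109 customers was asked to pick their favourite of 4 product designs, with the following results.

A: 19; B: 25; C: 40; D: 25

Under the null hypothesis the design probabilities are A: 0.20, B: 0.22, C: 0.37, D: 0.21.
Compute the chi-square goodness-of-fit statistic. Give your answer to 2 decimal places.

Expected counts E_i = n·p_i: 109×0.20 = 21.8, 109×0.22 = 23.98, 109×0.37 = 40.33, 109×0.21 = 22.89.
χ² = (19−21.8)²/21.8 + (25−23.98)²/23.98 + (40−40.33)²/40.33 + (25−22.89)²/22.89
   = 0.360 + 0.043 + 0.003 + 0.194
Sum = 0.60

0.60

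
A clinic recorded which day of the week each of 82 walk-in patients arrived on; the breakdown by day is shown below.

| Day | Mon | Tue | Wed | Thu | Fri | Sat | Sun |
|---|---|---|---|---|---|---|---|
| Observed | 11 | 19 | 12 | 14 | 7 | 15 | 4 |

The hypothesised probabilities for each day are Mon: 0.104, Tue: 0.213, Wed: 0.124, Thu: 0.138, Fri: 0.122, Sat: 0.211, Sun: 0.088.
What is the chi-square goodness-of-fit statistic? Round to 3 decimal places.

Expected counts E_i = n·p_i: 82×0.104 = 8.528, 82×0.213 = 17.466, 82×0.124 = 10.168, 82×0.138 = 11.316, 82×0.122 = 10.004, 82×0.211 = 17.302, 82×0.088 = 7.216.
χ² = (11−8.528)²/8.528 + (19−17.466)²/17.466 + (12−10.168)²/10.168 + (14−11.316)²/11.316 + (7−10.004)²/10.004 + (15−17.302)²/17.302 + (4−7.216)²/7.216
   = 0.7166 + 0.1347 + 0.3301 + 0.6366 + 0.9020 + 0.3063 + 1.4333
Sum = 4.460

4.460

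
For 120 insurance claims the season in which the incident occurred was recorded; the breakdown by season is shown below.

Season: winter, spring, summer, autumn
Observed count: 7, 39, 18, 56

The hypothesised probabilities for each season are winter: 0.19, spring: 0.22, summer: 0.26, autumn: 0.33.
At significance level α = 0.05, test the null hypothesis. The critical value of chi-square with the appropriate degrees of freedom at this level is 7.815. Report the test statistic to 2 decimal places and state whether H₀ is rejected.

29.34; reject

Expected counts E_i = n·p_i: 120×0.19 = 22.8, 120×0.22 = 26.4, 120×0.26 = 31.2, 120×0.33 = 39.6.
cat         O        E   (O−E)²/E
winter      7     22.8     10.949
spring     39     26.4      6.014
summer     18     31.2      5.585
autumn     56     39.6      6.792
Sum = 29.34
df = 3. Since 29.34 > 7.815, we reject H₀.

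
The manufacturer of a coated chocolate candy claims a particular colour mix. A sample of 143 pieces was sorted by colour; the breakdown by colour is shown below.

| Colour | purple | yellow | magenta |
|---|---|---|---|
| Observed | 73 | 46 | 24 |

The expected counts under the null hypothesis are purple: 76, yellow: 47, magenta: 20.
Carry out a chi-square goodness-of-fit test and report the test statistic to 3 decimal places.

cat          O        E   (O−E)²/E
purple      73       76     0.1184
yellow      46       47     0.0213
magenta     24       20     0.8000
Sum = 0.940

0.940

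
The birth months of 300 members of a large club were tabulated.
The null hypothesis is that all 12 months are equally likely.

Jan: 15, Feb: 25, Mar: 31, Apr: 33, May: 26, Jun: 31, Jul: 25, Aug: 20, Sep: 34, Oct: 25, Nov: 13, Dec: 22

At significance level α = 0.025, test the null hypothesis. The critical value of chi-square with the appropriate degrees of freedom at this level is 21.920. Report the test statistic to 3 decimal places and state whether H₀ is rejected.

Under H₀ each category has probability 1/12, so each expected count is 300/12 = 25.
cat         O        E   (O−E)²/E
Jan        15       25     4.0000
Feb        25       25     0.0000
Mar        31       25     1.4400
Apr        33       25     2.5600
May        26       25     0.0400
Jun        31       25     1.4400
Jul        25       25     0.0000
Aug        20       25     1.0000
Sep        34       25     3.2400
Oct        25       25     0.0000
Nov        13       25     5.7600
Dec        22       25     0.3600
Sum = 19.840
df = 11. Since 19.840 < 21.920, we do not reject H₀.

19.840; do not reject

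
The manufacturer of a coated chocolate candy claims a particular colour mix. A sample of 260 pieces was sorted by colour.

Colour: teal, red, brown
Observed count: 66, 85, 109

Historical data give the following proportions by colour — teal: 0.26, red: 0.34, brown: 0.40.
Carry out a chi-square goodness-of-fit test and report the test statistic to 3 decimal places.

0.409

Expected counts E_i = n·p_i: 260×0.26 = 67.6, 260×0.34 = 88.4, 260×0.40 = 104.
χ² = (66−67.6)²/67.6 + (85−88.4)²/88.4 + (109−104)²/104
   = 0.0379 + 0.1308 + 0.2404
Sum = 0.409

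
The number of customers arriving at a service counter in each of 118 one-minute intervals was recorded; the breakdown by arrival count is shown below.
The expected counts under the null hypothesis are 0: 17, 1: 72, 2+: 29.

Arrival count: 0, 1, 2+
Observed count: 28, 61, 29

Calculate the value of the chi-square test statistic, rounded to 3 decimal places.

χ² = (28−17)²/17 + (61−72)²/72 + (29−29)²/29
   = 7.1176 + 1.6806 + 0.0000
Sum = 8.798

8.798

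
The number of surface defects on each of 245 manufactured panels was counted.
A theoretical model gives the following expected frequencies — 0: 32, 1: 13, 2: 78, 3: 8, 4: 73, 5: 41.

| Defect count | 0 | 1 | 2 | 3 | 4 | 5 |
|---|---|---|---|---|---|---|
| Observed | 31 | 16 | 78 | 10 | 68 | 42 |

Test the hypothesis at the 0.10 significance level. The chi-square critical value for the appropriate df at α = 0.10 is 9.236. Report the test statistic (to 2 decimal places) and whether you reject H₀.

cat         O        E   (O−E)²/E
0          31       32      0.031
1          16       13      0.692
2          78       78      0.000
3          10        8      0.500
4          68       73      0.342
5          42       41      0.024
Sum = 1.59
df = 5. Since 1.59 < 9.236, we do not reject H₀.

1.59; do not reject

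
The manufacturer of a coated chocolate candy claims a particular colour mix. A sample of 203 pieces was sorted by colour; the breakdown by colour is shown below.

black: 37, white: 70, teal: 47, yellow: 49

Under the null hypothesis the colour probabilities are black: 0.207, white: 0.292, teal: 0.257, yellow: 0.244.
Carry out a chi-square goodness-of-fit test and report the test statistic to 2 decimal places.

Expected counts E_i = n·p_i: 203×0.207 = 42.021, 203×0.292 = 59.276, 203×0.257 = 52.171, 203×0.244 = 49.532.
χ² = (37−42.021)²/42.021 + (70−59.276)²/59.276 + (47−52.171)²/52.171 + (49−49.532)²/49.532
   = 0.600 + 1.940 + 0.513 + 0.006
Sum = 3.06

3.06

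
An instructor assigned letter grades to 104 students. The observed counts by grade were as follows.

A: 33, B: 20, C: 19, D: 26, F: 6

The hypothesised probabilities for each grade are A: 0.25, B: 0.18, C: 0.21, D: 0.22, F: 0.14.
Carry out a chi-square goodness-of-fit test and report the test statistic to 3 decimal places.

7.799

Expected counts E_i = n·p_i: 104×0.25 = 26, 104×0.18 = 18.72, 104×0.21 = 21.84, 104×0.22 = 22.88, 104×0.14 = 14.56.
A: (33 − 26)²/26 = 49/26 = 1.8846
B: (20 − 18.72)²/18.72 = 1.6384/18.72 = 0.0875
C: (19 − 21.84)²/21.84 = 8.0656/21.84 = 0.3693
D: (26 − 22.88)²/22.88 = 9.7344/22.88 = 0.4255
F: (6 − 14.56)²/14.56 = 73.2736/14.56 = 5.0325
Sum = 7.799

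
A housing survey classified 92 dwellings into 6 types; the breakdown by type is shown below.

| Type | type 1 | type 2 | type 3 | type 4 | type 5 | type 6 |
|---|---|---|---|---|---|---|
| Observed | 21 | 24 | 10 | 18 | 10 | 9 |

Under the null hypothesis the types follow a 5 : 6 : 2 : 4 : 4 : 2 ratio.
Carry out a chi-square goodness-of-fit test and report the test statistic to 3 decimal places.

Ratio total = 23. Expected counts: 92×5/23 = 20, 92×6/23 = 24, 92×2/23 = 8, 92×4/23 = 16, 92×4/23 = 16, 92×2/23 = 8.
type 1: (21 − 20)²/20 = 1/20 = 0.0500
type 2: (24 − 24)²/24 = 0/24 = 0.0000
type 3: (10 − 8)²/8 = 4/8 = 0.5000
type 4: (18 − 16)²/16 = 4/16 = 0.2500
type 5: (10 − 16)²/16 = 36/16 = 2.2500
type 6: (9 − 8)²/8 = 1/8 = 0.1250
Sum = 3.175

3.175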